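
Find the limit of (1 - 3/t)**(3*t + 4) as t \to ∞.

Let L be the limit and take ln: ln L = lim (3t + 4)·ln(1 - 3/t) = lim (3t + 4)·(-3/t + O(1/t²)) = -9.
Hence L = e^(-9).

e^(-9)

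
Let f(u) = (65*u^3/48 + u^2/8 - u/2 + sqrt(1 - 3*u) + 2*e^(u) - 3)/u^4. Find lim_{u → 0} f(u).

-1183/384

Substitution gives 0/0 (the numerator vanishes to order 4).
Expand each term to order u^4: the coefficient of u^4 in 2·e^(u) is 1/12 and in √(1 - 3u) is -405/128.
Lower-order terms cancel with the polynomial part, so the numerator is (-1183/384)·u^4 + o(u^4), and the limit is (-1183/384)/(1) = -1183/384.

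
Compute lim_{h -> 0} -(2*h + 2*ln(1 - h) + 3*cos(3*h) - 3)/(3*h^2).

Substitution gives 0/0 (the numerator vanishes to order 2).
Expand each term to order h^2: the coefficient of h^2 in 2·ln(1 - h) is -1 and in 3·cos(3h) is -27/2.
Lower-order terms cancel with the polynomial part, so the numerator is (-29/2)·h^2 + o(h^2), and the limit is (-29/2)/(-3) = 29/6.

29/6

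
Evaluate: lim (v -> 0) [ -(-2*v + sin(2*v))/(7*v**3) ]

4/21

Direct substitution gives 0/0.
Apply L'Hôpital: lim (2*cos(2*v) - 2)/(-21*v^2), still 0/0.
Apply L'Hôpital: lim (-4*sin(2*v))/(-42*v), still 0/0.
After 3 applications of L'Hôpital's rule the quotient is (-8*cos(2*v))/(-42); substituting v = 0 gives 4/21.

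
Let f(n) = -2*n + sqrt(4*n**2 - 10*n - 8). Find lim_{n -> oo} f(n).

This has the form ∞ − ∞. Multiply and divide by the conjugate √(4*n^2 - 10*n - 8) + 2n.
That gives (-10n - 8) / (√(4*n^2 - 10*n - 8) + 2n).
Divide numerator and denominator by n: the limit is -10/(2·2) = -5/2.

-5/2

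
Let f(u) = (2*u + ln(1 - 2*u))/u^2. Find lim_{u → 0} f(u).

-2

Direct substitution gives 0/0.
Apply L'Hôpital: lim (2 - 2/(1 - 2*u))/(2*u), still 0/0.
After 2 applications of L'Hôpital's rule the quotient is (-4/(1 - 2*u)^2)/(2); substituting u = 0 gives -2.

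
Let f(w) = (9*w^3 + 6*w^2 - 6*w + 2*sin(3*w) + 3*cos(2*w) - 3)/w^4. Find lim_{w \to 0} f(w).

Substitution gives 0/0 (the numerator vanishes to order 4).
Expand each term to order w^4: the coefficient of w^4 in 2·sin(3w) is 0 and in 3·cos(2w) is 2.
Lower-order terms cancel with the polynomial part, so the numerator is (2)·w^4 + o(w^4), and the limit is (2)/(1) = 2.

2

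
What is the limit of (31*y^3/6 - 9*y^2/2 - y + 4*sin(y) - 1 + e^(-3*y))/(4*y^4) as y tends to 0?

27/32

Substitution gives 0/0; apply L'Hôpital's rule 4 times.
After differentiating numerator and denominator 4 times the quotient is (4*sin(y) + 81*e^(-3*y))/(96); at y = 0 this is 27/32.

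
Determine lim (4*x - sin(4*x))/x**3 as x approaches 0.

32/3

Direct substitution gives 0/0.
Apply L'Hôpital: lim (4 - 4*cos(4*x))/(3*x^2), still 0/0.
Apply L'Hôpital: lim (16*sin(4*x))/(6*x), still 0/0.
After 3 applications of L'Hôpital's rule the quotient is (64*cos(4*x))/(6); substituting x = 0 gives 32/3.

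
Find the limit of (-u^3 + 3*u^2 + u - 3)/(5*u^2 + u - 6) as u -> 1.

4/11

Direct substitution gives 0/0, so factor. Both numerator and denominator have (u - 1) as a factor.
After cancelling, the expression reduces to (-u^2 + 2*u + 3)/(5*u + 6).
Substituting u = 1 gives 4/11.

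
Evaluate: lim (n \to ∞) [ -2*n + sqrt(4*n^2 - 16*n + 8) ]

This has the form ∞ − ∞. Multiply and divide by the conjugate √(4*n^2 - 16*n + 8) + 2n.
That gives (-16n + 8) / (√(4*n^2 - 16*n + 8) + 2n).
Divide numerator and denominator by n: the limit is -16/(2·2) = -4.

-4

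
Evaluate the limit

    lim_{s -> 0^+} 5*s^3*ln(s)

0

This is a 0·(−∞) form. Rewrite as 5·ln(s) / s^(−3) and apply L'Hôpital:
the derivative quotient is 5·(1/s) / (−3·s^(−4)) = (-5/3)·s^3 → 0.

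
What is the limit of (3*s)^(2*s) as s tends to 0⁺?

1

Base → 0⁺ and exponent → 0⁺: a 0^0 form.
Take logs: 2s·ln(3s). This is 0·(−∞); rewriting as ln(3s)/(1/(2s)) and applying L'Hôpital gives 0.
Hence the limit is e^0 = 1.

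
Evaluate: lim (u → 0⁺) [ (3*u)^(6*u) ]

Base → 0⁺ and exponent → 0⁺: a 0^0 form.
Take logs: 6u·ln(3u). This is 0·(−∞); rewriting as ln(3u)/(1/(6u)) and applying L'Hôpital gives 0.
Hence the limit is e^0 = 1.

1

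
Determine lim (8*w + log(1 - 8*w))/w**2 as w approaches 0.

-32

Direct substitution gives 0/0.
Apply L'Hôpital: lim (8 - 8/(1 - 8*w))/(2*w), still 0/0.
After 2 applications of L'Hôpital's rule the quotient is (-64/(1 - 8*w)^2)/(2); substituting w = 0 gives -32.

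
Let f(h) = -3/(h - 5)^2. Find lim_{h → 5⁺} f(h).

-∞

As h → 5⁺, (h - 5) → 0⁺, so (h - 5)^2 → 0⁺ and -3/(h - 5)^2 → -∞.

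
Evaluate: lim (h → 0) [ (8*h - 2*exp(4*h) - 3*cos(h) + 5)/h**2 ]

Substitution gives 0/0; apply L'Hôpital's rule 2 times.
After differentiating numerator and denominator 2 times the quotient is (-32*e^(4*h) + 3*cos(h))/(2); at h = 0 this is -29/2.

-29/2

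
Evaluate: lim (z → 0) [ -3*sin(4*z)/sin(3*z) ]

Substitution gives 0/0.
Divide numerator and denominator by z: sin(4z)/z → 4 and sin(3z)/z → 3, so the limit is -3·4/3 = -4.

-4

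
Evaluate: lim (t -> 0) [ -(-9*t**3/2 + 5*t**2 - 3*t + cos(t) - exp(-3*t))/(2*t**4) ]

5/3

Substitution gives 0/0 (the numerator vanishes to order 4).
Expand each term to order t^4: the coefficient of t^4 in cos(t) is 1/24 and in −e^(-3t) is -27/8.
Lower-order terms cancel with the polynomial part, so the numerator is (-10/3)·t^4 + o(t^4), and the limit is (-10/3)/(-2) = 5/3.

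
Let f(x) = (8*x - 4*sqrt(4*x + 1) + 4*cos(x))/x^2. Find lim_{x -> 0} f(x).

Substitution gives 0/0 (the numerator vanishes to order 2).
Expand each term to order x^2: the coefficient of x^2 in -4·√(1 + 4x) is 8 and in 4·cos(x) is -2.
Lower-order terms cancel with the polynomial part, so the numerator is (6)·x^2 + o(x^2), and the limit is (6)/(1) = 6.

6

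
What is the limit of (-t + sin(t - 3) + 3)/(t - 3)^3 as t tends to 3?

-1/6

Direct substitution gives 0/0.
Apply L'Hôpital: lim (cos(t - 3) - 1)/(3*(t - 3)^2), still 0/0.
Apply L'Hôpital: lim (-sin(t - 3))/(6*t - 18), still 0/0.
After 3 applications of L'Hôpital's rule the quotient is (-cos(t - 3))/(6); substituting t = 3 gives -1/6.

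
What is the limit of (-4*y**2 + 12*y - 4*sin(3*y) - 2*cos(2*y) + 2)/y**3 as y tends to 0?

Substitution gives 0/0 (the numerator vanishes to order 3).
Expand each term to order y^3: the coefficient of y^3 in -4·sin(3y) is 18 and in -2·cos(2y) is 0.
Lower-order terms cancel with the polynomial part, so the numerator is (18)·y^3 + o(y^3), and the limit is (18)/(1) = 18.

18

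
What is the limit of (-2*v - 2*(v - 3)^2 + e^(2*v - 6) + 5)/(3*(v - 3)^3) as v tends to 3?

Direct substitution gives 0/0.
Apply L'Hôpital: lim (-4*v + 2*e^(2*v - 6) + 10)/(9*(v - 3)^2), still 0/0.
Apply L'Hôpital: lim (4*e^(2*v - 6) - 4)/(18*v - 54), still 0/0.
After 3 applications of L'Hôpital's rule the quotient is (8*e^(2*v - 6))/(18); substituting v = 3 gives 4/9.

4/9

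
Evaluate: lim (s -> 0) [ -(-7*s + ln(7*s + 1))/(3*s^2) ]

Direct substitution gives 0/0.
Apply L'Hôpital: lim (-7 + 7/(7*s + 1))/(-6*s), still 0/0.
After 2 applications of L'Hôpital's rule the quotient is (-49/(7*s + 1)^2)/(-6); substituting s = 0 gives 49/6.

49/6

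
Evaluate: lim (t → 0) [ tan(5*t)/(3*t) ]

Substitution gives 0/0.
Since tan(u)/u → 1 as u → 0, tan(5t)/(5t) → 1 and the limit is 5/3.

5/3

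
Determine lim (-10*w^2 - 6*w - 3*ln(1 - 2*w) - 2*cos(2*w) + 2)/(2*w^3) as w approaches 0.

4

Substitution gives 0/0 (the numerator vanishes to order 3).
Expand each term to order w^3: the coefficient of w^3 in -2·cos(2w) is 0 and in -3·ln(1 - 2w) is 8.
Lower-order terms cancel with the polynomial part, so the numerator is (8)·w^3 + o(w^3), and the limit is (8)/(2) = 4.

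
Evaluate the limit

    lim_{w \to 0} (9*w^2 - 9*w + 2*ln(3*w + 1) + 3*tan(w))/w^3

19

Substitution gives 0/0; apply L'Hôpital's rule 3 times.
After differentiating numerator and denominator 3 times the quotient is (18*tan(w)^2/cos(w)^2 + 6/cos(w)^2 + 108/(3*w + 1)^3)/(6); at w = 0 this is 19.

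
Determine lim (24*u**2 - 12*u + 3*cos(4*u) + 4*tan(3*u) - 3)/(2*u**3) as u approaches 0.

18

Substitution gives 0/0 (the numerator vanishes to order 3).
Expand each term to order u^3: the coefficient of u^3 in 3·cos(4u) is 0 and in 4·tan(3u) is 36.
Lower-order terms cancel with the polynomial part, so the numerator is (36)·u^3 + o(u^3), and the limit is (36)/(2) = 18.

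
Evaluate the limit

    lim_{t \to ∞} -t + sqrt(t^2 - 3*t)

An ∞ − ∞ form. Rationalising with the conjugate, the difference becomes (-3t) / (√(t^2 - 3*t) + t).
For large t the denominator behaves like 2·t, so the quotient tends to -3/2 = -3/2.

-3/2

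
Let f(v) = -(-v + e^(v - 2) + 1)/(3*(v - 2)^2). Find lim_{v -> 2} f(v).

Direct substitution gives 0/0.
Apply L'Hôpital: lim (e^(v - 2) - 1)/(12 - 6*v), still 0/0.
After 2 applications of L'Hôpital's rule the quotient is (e^(v - 2))/(-6); substituting v = 2 gives -1/6.

-1/6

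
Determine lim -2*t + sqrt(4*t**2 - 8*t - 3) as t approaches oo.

-2

An ∞ − ∞ form. Rationalising with the conjugate, the difference becomes (-8t - 3) / (√(4*t^2 - 8*t - 3) + 2t).
For large t the denominator behaves like 2·2t, so the quotient tends to -8/4 = -2.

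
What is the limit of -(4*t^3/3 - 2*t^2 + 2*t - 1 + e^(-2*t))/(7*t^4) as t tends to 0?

-2/21

Direct substitution gives 0/0.
Apply L'Hôpital: lim (4*t^2 - 4*t + 2 - 2*e^(-2*t))/(-28*t^3), still 0/0.
Apply L'Hôpital: lim (8*t - 4 + 4*e^(-2*t))/(-84*t^2), still 0/0.
Apply L'Hôpital: lim (8 - 8*e^(-2*t))/(-168*t), still 0/0.
After 4 applications of L'Hôpital's rule the quotient is (16*e^(-2*t))/(-168); substituting t = 0 gives -2/21.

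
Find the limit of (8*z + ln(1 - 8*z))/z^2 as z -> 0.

-32

Direct substitution gives 0/0.
Apply L'Hôpital: lim (8 - 8/(1 - 8*z))/(2*z), still 0/0.
After 2 applications of L'Hôpital's rule the quotient is (-64/(1 - 8*z)^2)/(2); substituting z = 0 gives -32.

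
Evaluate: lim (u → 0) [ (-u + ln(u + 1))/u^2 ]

-1/2

Direct substitution gives 0/0.
Apply L'Hôpital: lim (-1 + 1/(u + 1))/(2*u), still 0/0.
After 2 applications of L'Hôpital's rule the quotient is (-1/(u + 1)^2)/(2); substituting u = 0 gives -1/2.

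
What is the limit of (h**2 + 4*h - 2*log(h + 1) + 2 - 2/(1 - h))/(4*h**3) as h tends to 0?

-2/3

Substitution gives 0/0; apply L'Hôpital's rule 3 times.
After differentiating numerator and denominator 3 times the quotient is (-4/(h + 1)^3 - 12/(h - 1)^4)/(24); at h = 0 this is -2/3.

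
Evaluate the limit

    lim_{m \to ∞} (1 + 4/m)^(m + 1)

Write it as [(1 + 4/m)^m]^(1) · (1 + 4/m)^(1). The bracketed term tends to e^(4) and the second factor to 1, so the limit is e^(4).

e^(4)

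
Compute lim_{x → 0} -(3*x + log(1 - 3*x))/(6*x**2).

Direct substitution gives 0/0.
Apply L'Hôpital: lim (3 - 3/(1 - 3*x))/(-12*x), still 0/0.
After 2 applications of L'Hôpital's rule the quotient is (-9/(1 - 3*x)^2)/(-12); substituting x = 0 gives 3/4.

3/4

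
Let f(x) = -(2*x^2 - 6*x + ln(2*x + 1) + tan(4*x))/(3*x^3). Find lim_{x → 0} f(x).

-8

Substitution gives 0/0; apply L'Hôpital's rule 3 times.
After differentiating numerator and denominator 3 times the quotient is (384*tan(4*x)^2/cos(4*x)^2 + 128/cos(4*x)^2 + 16/(2*x + 1)^3)/(-18); at x = 0 this is -8.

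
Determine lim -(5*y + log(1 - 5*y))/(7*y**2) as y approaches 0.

25/14

Direct substitution gives 0/0.
Apply L'Hôpital: lim (5 - 5/(1 - 5*y))/(-14*y), still 0/0.
After 2 applications of L'Hôpital's rule the quotient is (-25/(1 - 5*y)^2)/(-14); substituting y = 0 gives 25/14.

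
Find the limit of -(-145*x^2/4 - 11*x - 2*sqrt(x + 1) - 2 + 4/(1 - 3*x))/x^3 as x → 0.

Substitution gives 0/0 (the numerator vanishes to order 3).
Expand each term to order x^3: the coefficient of x^3 in 4·1/(1 - 3x) is 108 and in -2·√(1 + x) is -1/8.
Lower-order terms cancel with the polynomial part, so the numerator is (863/8)·x^3 + o(x^3), and the limit is (863/8)/(-1) = -863/8.

-863/8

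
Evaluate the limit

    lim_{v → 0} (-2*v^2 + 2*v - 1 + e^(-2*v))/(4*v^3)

Direct substitution gives 0/0.
Apply L'Hôpital: lim (-4*v + 2 - 2*e^(-2*v))/(12*v^2), still 0/0.
Apply L'Hôpital: lim (-4 + 4*e^(-2*v))/(24*v), still 0/0.
After 3 applications of L'Hôpital's rule the quotient is (-8*e^(-2*v))/(24); substituting v = 0 gives -1/3.

-1/3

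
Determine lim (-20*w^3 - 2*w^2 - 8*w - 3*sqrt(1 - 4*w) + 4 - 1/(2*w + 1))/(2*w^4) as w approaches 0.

Substitution gives 0/0; apply L'Hôpital's rule 4 times.
After differentiating numerator and denominator 4 times the quotient is (-384/(2*w + 1)^5 + 720/(1 - 4*w)^(7/2))/(48); at w = 0 this is 7.

7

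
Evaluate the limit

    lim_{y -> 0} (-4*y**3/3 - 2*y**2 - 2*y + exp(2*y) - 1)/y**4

2/3

Direct substitution gives 0/0.
Apply L'Hôpital: lim (-4*y^2 - 4*y + 2*e^(2*y) - 2)/(4*y^3), still 0/0.
Apply L'Hôpital: lim (-8*y + 4*e^(2*y) - 4)/(12*y^2), still 0/0.
Apply L'Hôpital: lim (8*e^(2*y) - 8)/(24*y), still 0/0.
After 4 applications of L'Hôpital's rule the quotient is (16*e^(2*y))/(24); substituting y = 0 gives 2/3.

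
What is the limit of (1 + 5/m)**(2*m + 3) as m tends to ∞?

e^(10)

The base → 1 and the exponent → ∞: a 1^∞ form.
Take logarithms: (2m + 3)·ln(1 + 5/m). Since ln(1+u) ~ u for small u, this behaves like (2m)·(5/m) → 10.
So the limit is e^(10).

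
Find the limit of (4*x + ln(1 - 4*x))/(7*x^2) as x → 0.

-8/7

Direct substitution gives 0/0.
Apply L'Hôpital: lim (4 - 4/(1 - 4*x))/(14*x), still 0/0.
After 2 applications of L'Hôpital's rule the quotient is (-16/(1 - 4*x)^2)/(14); substituting x = 0 gives -8/7.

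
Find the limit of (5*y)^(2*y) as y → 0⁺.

1

Base → 0⁺ and exponent → 0⁺: a 0^0 form.
Take logs: 2y·ln(5y). This is 0·(−∞); rewriting as ln(5y)/(1/(2y)) and applying L'Hôpital gives 0.
Hence the limit is e^0 = 1.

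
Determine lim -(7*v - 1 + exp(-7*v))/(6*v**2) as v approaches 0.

Direct substitution gives 0/0.
Apply L'Hôpital: lim (7 - 7*e^(-7*v))/(-12*v), still 0/0.
After 2 applications of L'Hôpital's rule the quotient is (49*e^(-7*v))/(-12); substituting v = 0 gives -49/12.

-49/12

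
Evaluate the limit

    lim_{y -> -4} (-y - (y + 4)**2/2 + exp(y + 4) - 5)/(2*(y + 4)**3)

1/12

Direct substitution gives 0/0.
Apply L'Hôpital: lim (-y + e^(y + 4) - 5)/(6*(y + 4)^2), still 0/0.
Apply L'Hôpital: lim (e^(y + 4) - 1)/(12*y + 48), still 0/0.
After 3 applications of L'Hôpital's rule the quotient is (e^(y + 4))/(12); substituting y = -4 gives 1/12.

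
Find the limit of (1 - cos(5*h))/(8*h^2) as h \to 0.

Substitution gives 0/0.
Use (1 − cos u)/u² → 1/2 with u = 5h: the limit is 5²/(2·8) = 25/16.

25/16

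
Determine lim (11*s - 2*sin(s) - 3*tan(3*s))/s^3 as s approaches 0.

Substitution gives 0/0 (the numerator vanishes to order 3).
Expand each term to order s^3: the coefficient of s^3 in -2·sin(s) is 1/3 and in -3·tan(3s) is -27.
Lower-order terms cancel with the polynomial part, so the numerator is (-80/3)·s^3 + o(s^3), and the limit is (-80/3)/(1) = -80/3.

-80/3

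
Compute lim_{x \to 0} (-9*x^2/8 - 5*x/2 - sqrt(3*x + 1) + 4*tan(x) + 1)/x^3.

Substitution gives 0/0 (the numerator vanishes to order 3).
Expand each term to order x^3: the coefficient of x^3 in −√(1 + 3x) is -27/16 and in 4·tan(x) is 4/3.
Lower-order terms cancel with the polynomial part, so the numerator is (-17/48)·x^3 + o(x^3), and the limit is (-17/48)/(1) = -17/48.

-17/48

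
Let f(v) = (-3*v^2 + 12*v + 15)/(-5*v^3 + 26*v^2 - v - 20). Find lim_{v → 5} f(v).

9/58

Direct substitution gives 0/0, so factor. Both numerator and denominator have (v - 5) as a factor.
After cancelling, the expression reduces to (-3*v - 3)/(-5*v^2 + v + 4).
Substituting v = 5 gives 9/58.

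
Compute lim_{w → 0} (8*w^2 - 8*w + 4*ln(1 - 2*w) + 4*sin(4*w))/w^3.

-160/3

Substitution gives 0/0; apply L'Hôpital's rule 3 times.
After differentiating numerator and denominator 3 times the quotient is (-256*cos(4*w) + 64/(2*w - 1)^3)/(6); at w = 0 this is -160/3.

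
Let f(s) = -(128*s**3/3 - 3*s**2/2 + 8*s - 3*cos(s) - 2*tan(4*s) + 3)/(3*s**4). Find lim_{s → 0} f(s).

1/24

Substitution gives 0/0; apply L'Hôpital's rule 4 times.
After differentiating numerator and denominator 4 times the quotient is (-3*cos(s) - 12288*tan(4*s)^5 - 20480*tan(4*s)^3 - 8192*tan(4*s))/(-72); at s = 0 this is 1/24.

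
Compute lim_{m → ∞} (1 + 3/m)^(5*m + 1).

Write it as [(1 + 3/m)^m]^(5) · (1 + 3/m)^(1). The bracketed term tends to e^(3) and the second factor to 1, so the limit is e^(15).

e^(15)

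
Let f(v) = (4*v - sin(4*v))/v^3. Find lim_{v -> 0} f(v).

Direct substitution gives 0/0.
Apply L'Hôpital: lim (4 - 4*cos(4*v))/(3*v^2), still 0/0.
Apply L'Hôpital: lim (16*sin(4*v))/(6*v), still 0/0.
After 3 applications of L'Hôpital's rule the quotient is (64*cos(4*v))/(6); substituting v = 0 gives 32/3.

32/3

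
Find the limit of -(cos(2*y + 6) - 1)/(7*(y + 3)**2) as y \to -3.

Direct substitution gives 0/0.
Apply L'Hôpital: lim (-2*sin(2*y + 6))/(-14*y - 42), still 0/0.
After 2 applications of L'Hôpital's rule the quotient is (-4*cos(2*y + 6))/(-14); substituting y = -3 gives 2/7.

2/7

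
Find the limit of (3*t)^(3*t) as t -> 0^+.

1

Base → 0⁺ and exponent → 0⁺: a 0^0 form.
Take logs: 3t·ln(3t). This is 0·(−∞); rewriting as ln(3t)/(1/(3t)) and applying L'Hôpital gives 0.
Hence the limit is e^0 = 1.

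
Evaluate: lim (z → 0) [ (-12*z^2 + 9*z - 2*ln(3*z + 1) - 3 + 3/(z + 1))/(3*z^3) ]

-7

Substitution gives 0/0; apply L'Hôpital's rule 3 times.
After differentiating numerator and denominator 3 times the quotient is (-108/(3*z + 1)^3 - 18/(z + 1)^4)/(18); at z = 0 this is -7.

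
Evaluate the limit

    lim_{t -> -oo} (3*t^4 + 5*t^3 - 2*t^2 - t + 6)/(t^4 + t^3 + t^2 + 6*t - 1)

Numerator and denominator both have degree 4.
Dividing every term by t^4, all lower-order terms vanish and the limit is the ratio of leading coefficients, 3/(1) = 3.

3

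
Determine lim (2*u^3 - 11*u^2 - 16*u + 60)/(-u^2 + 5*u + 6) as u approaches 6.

-68/7

Since u = 6 makes numerator and denominator zero, (u - 6) divides both.
Cancelling it gives (2*u^2 + u - 10)/(-u - 1); now plug in u = 6 to get -68/7.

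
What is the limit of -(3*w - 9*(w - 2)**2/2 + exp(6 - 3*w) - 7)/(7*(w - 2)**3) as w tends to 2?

Direct substitution gives 0/0.
Apply L'Hôpital: lim (-9*w - 3*e^(6 - 3*w) + 21)/(-21*(w - 2)^2), still 0/0.
Apply L'Hôpital: lim (9*e^(6 - 3*w) - 9)/(84 - 42*w), still 0/0.
After 3 applications of L'Hôpital's rule the quotient is (-27*e^(6 - 3*w))/(-42); substituting w = 2 gives 9/14.

9/14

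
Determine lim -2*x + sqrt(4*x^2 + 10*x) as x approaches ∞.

An ∞ − ∞ form. Rationalising with the conjugate, the difference becomes (10x) / (√(4*x^2 + 10*x) + 2x).
For large x the denominator behaves like 2·2x, so the quotient tends to 10/4 = 5/2.

5/2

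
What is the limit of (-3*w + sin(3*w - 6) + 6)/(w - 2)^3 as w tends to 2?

-9/2

Direct substitution gives 0/0.
Apply L'Hôpital: lim (3*cos(3*w - 6) - 3)/(3*(w - 2)^2), still 0/0.
Apply L'Hôpital: lim (-9*sin(3*w - 6))/(6*w - 12), still 0/0.
After 3 applications of L'Hôpital's rule the quotient is (-27*cos(3*w - 6))/(6); substituting w = 2 gives -9/2.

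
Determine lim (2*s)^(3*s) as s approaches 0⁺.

1

Base → 0⁺ and exponent → 0⁺: a 0^0 form.
Take logs: 3s·ln(2s). This is 0·(−∞); rewriting as ln(2s)/(1/(3s)) and applying L'Hôpital gives 0.
Hence the limit is e^0 = 1.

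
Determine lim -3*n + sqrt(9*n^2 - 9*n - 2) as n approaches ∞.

-3/2

This has the form ∞ − ∞. Multiply and divide by the conjugate √(9*n^2 - 9*n - 2) + 3n.
That gives (-9n - 2) / (√(9*n^2 - 9*n - 2) + 3n).
Divide numerator and denominator by n: the limit is -9/(2·3) = -3/2.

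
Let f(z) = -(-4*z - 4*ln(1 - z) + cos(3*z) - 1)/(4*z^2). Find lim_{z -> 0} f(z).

5/8

Substitution gives 0/0; apply L'Hôpital's rule 2 times.
After differentiating numerator and denominator 2 times the quotient is (-9*cos(3*z) + 4/(z - 1)^2)/(-8); at z = 0 this is 5/8.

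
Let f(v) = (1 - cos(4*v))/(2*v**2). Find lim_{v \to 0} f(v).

Substitution gives 0/0.
Use (1 − cos u)/u² → 1/2 with u = 4v: the limit is 4²/(2·2) = 4.

4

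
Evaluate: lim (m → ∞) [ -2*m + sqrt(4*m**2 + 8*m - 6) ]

2

This has the form ∞ − ∞. Multiply and divide by the conjugate √(4*m^2 + 8*m - 6) + 2m.
That gives (8m - 6) / (√(4*m^2 + 8*m - 6) + 2m).
Divide numerator and denominator by m: the limit is 8/(2·2) = 2.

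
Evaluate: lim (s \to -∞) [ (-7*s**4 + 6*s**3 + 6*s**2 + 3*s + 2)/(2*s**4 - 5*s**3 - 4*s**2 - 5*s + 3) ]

Numerator and denominator both have degree 4.
Dividing every term by s^4, all lower-order terms vanish and the limit is the ratio of leading coefficients, -7/(2) = -7/2.

-7/2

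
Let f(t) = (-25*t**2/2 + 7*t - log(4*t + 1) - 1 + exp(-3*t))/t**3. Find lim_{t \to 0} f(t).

Substitution gives 0/0; apply L'Hôpital's rule 3 times.
After differentiating numerator and denominator 3 times the quotient is (-27*e^(-3*t) - 128/(4*t + 1)^3)/(6); at t = 0 this is -155/6.

-155/6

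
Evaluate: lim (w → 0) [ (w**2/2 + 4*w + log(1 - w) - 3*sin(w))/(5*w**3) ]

1/30

Substitution gives 0/0; apply L'Hôpital's rule 3 times.
After differentiating numerator and denominator 3 times the quotient is (3*cos(w) + 2/(w - 1)^3)/(30); at w = 0 this is 1/30.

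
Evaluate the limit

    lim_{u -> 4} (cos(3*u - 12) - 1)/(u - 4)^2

-9/2

Direct substitution gives 0/0.
Apply L'Hôpital: lim (-3*sin(3*u - 12))/(2*u - 8), still 0/0.
After 2 applications of L'Hôpital's rule the quotient is (-9*cos(3*u - 12))/(2); substituting u = 4 gives -9/2.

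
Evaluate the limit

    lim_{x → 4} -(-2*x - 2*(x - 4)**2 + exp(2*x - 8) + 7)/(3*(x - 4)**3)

Direct substitution gives 0/0.
Apply L'Hôpital: lim (-4*x + 2*e^(2*x - 8) + 14)/(-9*(x - 4)^2), still 0/0.
Apply L'Hôpital: lim (4*e^(2*x - 8) - 4)/(72 - 18*x), still 0/0.
After 3 applications of L'Hôpital's rule the quotient is (8*e^(2*x - 8))/(-18); substituting x = 4 gives -4/9.

-4/9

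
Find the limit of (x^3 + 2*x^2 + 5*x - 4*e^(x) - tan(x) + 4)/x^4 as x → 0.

Substitution gives 0/0 (the numerator vanishes to order 4).
Expand each term to order x^4: the coefficient of x^4 in −tan(x) is 0 and in -4·e^(x) is -1/6.
Lower-order terms cancel with the polynomial part, so the numerator is (-1/6)·x^4 + o(x^4), and the limit is (-1/6)/(1) = -1/6.

-1/6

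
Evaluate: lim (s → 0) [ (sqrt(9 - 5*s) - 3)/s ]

-5/6

A 0/0 form; rationalise with √(9 - 5s) + √9. This collapses the numerator to -5s, leaving -5/(√(9 - 5s) + √9) → -5/(2√9) = -5/6.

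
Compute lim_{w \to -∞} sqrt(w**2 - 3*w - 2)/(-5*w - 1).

1/5

For large |w|, √(w^2 - 3*w - 2) ≈ √1·|w| and the denominator ≈ -5w.
Since w → −∞, |w| = −w, giving −√1/(-5) = 1/5.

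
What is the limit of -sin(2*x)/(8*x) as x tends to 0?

-1/4

Substitution gives 0/0.
Write it as (2/(-8))·sin(2x)/(2x); since sin(u)/u → 1, the limit is -1/4.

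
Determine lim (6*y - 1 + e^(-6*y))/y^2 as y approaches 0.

Direct substitution gives 0/0.
Apply L'Hôpital: lim (6 - 6*e^(-6*y))/(2*y), still 0/0.
After 2 applications of L'Hôpital's rule the quotient is (36*e^(-6*y))/(2); substituting y = 0 gives 18.

18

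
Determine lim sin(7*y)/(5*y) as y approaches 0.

Substitution gives 0/0.
Write it as (7/5)·sin(7y)/(7y); since sin(u)/u → 1, the limit is 7/5.

7/5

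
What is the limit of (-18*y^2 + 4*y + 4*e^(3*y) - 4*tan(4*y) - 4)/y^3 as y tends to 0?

Substitution gives 0/0; apply L'Hôpital's rule 3 times.
After differentiating numerator and denominator 3 times the quotient is (108*e^(3*y) - 1536*tan(4*y)^4 - 2048*tan(4*y)^2 - 512)/(6); at y = 0 this is -202/3.

-202/3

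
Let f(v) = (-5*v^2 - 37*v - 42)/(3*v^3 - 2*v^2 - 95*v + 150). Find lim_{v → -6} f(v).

Direct substitution gives 0/0, so factor. Both numerator and denominator have (v + 6) as a factor.
After cancelling, the expression reduces to (-5*v - 7)/(3*v^2 - 20*v + 25).
Substituting v = -6 gives 1/11.

1/11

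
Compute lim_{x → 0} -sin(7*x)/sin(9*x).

-7/9

Substitution gives 0/0.
Divide numerator and denominator by x: sin(7x)/x → 7 and sin(9x)/x → 9, so the limit is -1·7/9 = -7/9.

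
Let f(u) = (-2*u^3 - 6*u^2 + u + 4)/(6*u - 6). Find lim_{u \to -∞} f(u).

-∞

The numerator has higher degree (3 > 1); the quotient behaves like (-2/(6))·u^2 for large |u|.
As u → −∞ this diverges to -∞.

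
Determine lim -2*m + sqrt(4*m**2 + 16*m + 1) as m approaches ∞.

4

An ∞ − ∞ form. Rationalising with the conjugate, the difference becomes (16m + 1) / (√(4*m^2 + 16*m + 1) + 2m).
For large m the denominator behaves like 2·2m, so the quotient tends to 16/4 = 4.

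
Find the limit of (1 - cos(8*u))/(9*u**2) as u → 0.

32/9

Substitution gives 0/0.
Use (1 − cos θ)/θ² → 1/2 with θ = 8u: the limit is 8²/(2·9) = 32/9.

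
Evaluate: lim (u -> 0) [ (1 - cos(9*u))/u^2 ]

81/2

Substitution gives 0/0.
Use (1 − cos θ)/θ² → 1/2 with θ = 9u: the limit is 9²/(2·1) = 81/2.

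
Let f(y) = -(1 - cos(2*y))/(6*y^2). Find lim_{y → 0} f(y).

Substitution gives 0/0.
Use (1 − cos u)/u² → 1/2 with u = 2y: the limit is 2²/(2·(-6)) = -1/3.

-1/3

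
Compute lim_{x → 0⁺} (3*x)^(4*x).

Base → 0⁺ and exponent → 0⁺: a 0^0 form.
Take logs: 4x·ln(3x). This is 0·(−∞); rewriting as ln(3x)/(1/(4x)) and applying L'Hôpital gives 0.
Hence the limit is e^0 = 1.

1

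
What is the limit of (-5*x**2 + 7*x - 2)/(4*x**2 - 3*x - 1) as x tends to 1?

At x = 1 both the top and bottom vanish — a removable singularity. Factoring out (x - 1) from each leaves (2 - 5*x)/(4*x + 1), which at x = 1 equals -3/5.

-3/5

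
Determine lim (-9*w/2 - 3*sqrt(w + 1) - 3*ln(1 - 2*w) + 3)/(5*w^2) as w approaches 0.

51/40

Substitution gives 0/0; apply L'Hôpital's rule 2 times.
After differentiating numerator and denominator 2 times the quotient is (12/(2*w - 1)^2 + 3/(4*(w + 1)^(3/2)))/(10); at w = 0 this is 51/40.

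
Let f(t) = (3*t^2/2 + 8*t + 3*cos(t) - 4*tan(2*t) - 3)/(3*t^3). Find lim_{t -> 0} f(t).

-32/9

Substitution gives 0/0 (the numerator vanishes to order 3).
Expand each term to order t^3: the coefficient of t^3 in 3·cos(t) is 0 and in -4·tan(2t) is -32/3.
Lower-order terms cancel with the polynomial part, so the numerator is (-32/3)·t^3 + o(t^3), and the limit is (-32/3)/(3) = -32/9.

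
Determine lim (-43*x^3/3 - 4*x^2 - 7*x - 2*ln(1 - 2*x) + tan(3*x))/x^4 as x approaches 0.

Substitution gives 0/0 (the numerator vanishes to order 4).
Expand each term to order x^4: the coefficient of x^4 in tan(3x) is 0 and in -2·ln(1 - 2x) is 8.
Lower-order terms cancel with the polynomial part, so the numerator is (8)·x^4 + o(x^4), and the limit is (8)/(1) = 8.

8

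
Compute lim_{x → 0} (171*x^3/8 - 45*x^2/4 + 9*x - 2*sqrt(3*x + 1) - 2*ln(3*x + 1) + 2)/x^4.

Substitution gives 0/0 (the numerator vanishes to order 4).
Expand each term to order x^4: the coefficient of x^4 in -2·ln(1 + 3x) is 81/2 and in -2·√(1 + 3x) is 405/64.
Lower-order terms cancel with the polynomial part, so the numerator is (2997/64)·x^4 + o(x^4), and the limit is (2997/64)/(1) = 2997/64.

2997/64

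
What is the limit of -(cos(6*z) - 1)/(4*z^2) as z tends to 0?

9/2

Direct substitution gives 0/0.
Apply L'Hôpital: lim (-6*sin(6*z))/(-8*z), still 0/0.
After 2 applications of L'Hôpital's rule the quotient is (-36*cos(6*z))/(-8); substituting z = 0 gives 9/2.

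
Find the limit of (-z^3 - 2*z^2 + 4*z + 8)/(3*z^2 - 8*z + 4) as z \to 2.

-4

Direct substitution gives 0/0, so factor. Both numerator and denominator have (z - 2) as a factor.
After cancelling, the expression reduces to (-z^2 - 4*z - 4)/(3*z - 2).
Substituting z = 2 gives -4.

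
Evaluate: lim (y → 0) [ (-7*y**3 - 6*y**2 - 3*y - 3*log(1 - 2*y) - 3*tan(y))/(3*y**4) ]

Substitution gives 0/0; apply L'Hôpital's rule 4 times.
After differentiating numerator and denominator 4 times the quotient is (24*tan(y)/cos(y)^2 - 72*tan(y)/cos(y)^4 + 288/(2*y - 1)^4)/(72); at y = 0 this is 4.

4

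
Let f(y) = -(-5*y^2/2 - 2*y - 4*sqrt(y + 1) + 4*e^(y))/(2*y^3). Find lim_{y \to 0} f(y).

-5/24

Substitution gives 0/0 (the numerator vanishes to order 3).
Expand each term to order y^3: the coefficient of y^3 in 4·e^(y) is 2/3 and in -4·√(1 + y) is -1/4.
Lower-order terms cancel with the polynomial part, so the numerator is (5/12)·y^3 + o(y^3), and the limit is (5/12)/(-2) = -5/24.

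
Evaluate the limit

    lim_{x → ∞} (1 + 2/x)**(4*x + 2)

e^(8)

Write it as [(1 + 2/x)^x]^(4) · (1 + 2/x)^(2). The bracketed term tends to e^(2) and the second factor to 1, so the limit is e^(8).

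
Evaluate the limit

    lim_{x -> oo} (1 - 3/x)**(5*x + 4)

e^(-15)

Write it as [(1 - 3/x)^x]^(5) · (1 - 3/x)^(4). The bracketed term tends to e^(-3) and the second factor to 1, so the limit is e^(-15).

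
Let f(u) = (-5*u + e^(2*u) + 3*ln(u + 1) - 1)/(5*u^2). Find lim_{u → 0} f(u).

Substitution gives 0/0 (the numerator vanishes to order 2).
Expand each term to order u^2: the coefficient of u^2 in e^(2u) is 2 and in 3·ln(1 + u) is -3/2.
Lower-order terms cancel with the polynomial part, so the numerator is (1/2)·u^2 + o(u^2), and the limit is (1/2)/(5) = 1/10.

1/10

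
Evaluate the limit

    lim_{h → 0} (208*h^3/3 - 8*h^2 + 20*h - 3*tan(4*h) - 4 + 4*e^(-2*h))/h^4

8/3

Substitution gives 0/0; apply L'Hôpital's rule 4 times.
After differentiating numerator and denominator 4 times the quotient is (-18432*tan(4*h)^5 - 30720*tan(4*h)^3 - 12288*tan(4*h) + 64*e^(-2*h))/(24); at h = 0 this is 8/3.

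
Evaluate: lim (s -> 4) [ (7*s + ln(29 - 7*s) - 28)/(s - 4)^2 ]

-49/2

Direct substitution gives 0/0.
Apply L'Hôpital: lim (7 - 7/(29 - 7*s))/(2*s - 8), still 0/0.
After 2 applications of L'Hôpital's rule the quotient is (-49/(29 - 7*s)^2)/(2); substituting s = 4 gives -49/2.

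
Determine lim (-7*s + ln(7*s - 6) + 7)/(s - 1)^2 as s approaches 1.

Direct substitution gives 0/0.
Apply L'Hôpital: lim (-7 + 7/(7*s - 6))/(2*s - 2), still 0/0.
After 2 applications of L'Hôpital's rule the quotient is (-49/(7*s - 6)^2)/(2); substituting s = 1 gives -49/2.

-49/2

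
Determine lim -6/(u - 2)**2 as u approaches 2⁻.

As u → 2⁻, (u - 2) → 0⁻, so (u - 2)^2 → 0⁺ and -6/(u - 2)^2 → -∞.

-∞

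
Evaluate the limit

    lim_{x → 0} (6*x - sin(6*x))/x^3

36

Direct substitution gives 0/0.
Apply L'Hôpital: lim (6 - 6*cos(6*x))/(3*x^2), still 0/0.
Apply L'Hôpital: lim (36*sin(6*x))/(6*x), still 0/0.
After 3 applications of L'Hôpital's rule the quotient is (216*cos(6*x))/(6); substituting x = 0 gives 36.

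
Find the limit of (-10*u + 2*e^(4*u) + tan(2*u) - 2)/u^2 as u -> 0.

Substitution gives 0/0; apply L'Hôpital's rule 2 times.
After differentiating numerator and denominator 2 times the quotient is (32*e^(4*u) + 8*tan(2*u)^3 + 8*tan(2*u))/(2); at u = 0 this is 16.

16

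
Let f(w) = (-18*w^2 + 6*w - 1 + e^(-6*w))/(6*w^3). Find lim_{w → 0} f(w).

-6

Direct substitution gives 0/0.
Apply L'Hôpital: lim (-36*w + 6 - 6*e^(-6*w))/(18*w^2), still 0/0.
Apply L'Hôpital: lim (-36 + 36*e^(-6*w))/(36*w), still 0/0.
After 3 applications of L'Hôpital's rule the quotient is (-216*e^(-6*w))/(36); substituting w = 0 gives -6.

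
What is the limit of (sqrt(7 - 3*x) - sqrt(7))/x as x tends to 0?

-3*√(7)/14

Substitution gives 0/0. Multiply numerator and denominator by the conjugate √(7 - 3x) + √7.
The numerator becomes (7 - 3x) − 7 = -3x, so the expression simplifies to -3/(√(7 - 3x) + √7).
Letting x → 0 gives -3/(2√7) = -3*√(7)/14.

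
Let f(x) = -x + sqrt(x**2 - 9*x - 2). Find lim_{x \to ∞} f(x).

This has the form ∞ − ∞. Multiply and divide by the conjugate √(x^2 - 9*x - 2) + x.
That gives (-9x - 2) / (√(x^2 - 9*x - 2) + x).
Divide numerator and denominator by x: the limit is -9/(2·1) = -9/2.

-9/2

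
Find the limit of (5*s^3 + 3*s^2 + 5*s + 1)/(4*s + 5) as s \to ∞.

∞

The numerator has higher degree (3 > 1); the quotient behaves like (5/(4))·s^2 for large |s|.
As s → +∞ this diverges to ∞.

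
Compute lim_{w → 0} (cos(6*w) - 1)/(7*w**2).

-18/7

Direct substitution gives 0/0.
Apply L'Hôpital: lim (-6*sin(6*w))/(14*w), still 0/0.
After 2 applications of L'Hôpital's rule the quotient is (-36*cos(6*w))/(14); substituting w = 0 gives -18/7.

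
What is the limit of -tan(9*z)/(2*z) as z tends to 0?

Substitution gives 0/0.
Since tan(u)/u → 1 as u → 0, tan(9z)/(9z) → 1 and the limit is 9/(-2) = -9/2.

-9/2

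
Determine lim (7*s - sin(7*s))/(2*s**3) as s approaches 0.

Direct substitution gives 0/0.
Apply L'Hôpital: lim (7 - 7*cos(7*s))/(6*s^2), still 0/0.
Apply L'Hôpital: lim (49*sin(7*s))/(12*s), still 0/0.
After 3 applications of L'Hôpital's rule the quotient is (343*cos(7*s))/(12); substituting s = 0 gives 343/12.

343/12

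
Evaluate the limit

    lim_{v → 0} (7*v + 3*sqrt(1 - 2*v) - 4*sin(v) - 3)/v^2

Substitution gives 0/0 (the numerator vanishes to order 2).
Expand each term to order v^2: the coefficient of v^2 in 3·√(1 - 2v) is -3/2 and in -4·sin(v) is 0.
Lower-order terms cancel with the polynomial part, so the numerator is (-3/2)·v^2 + o(v^2), and the limit is (-3/2)/(1) = -3/2.

-3/2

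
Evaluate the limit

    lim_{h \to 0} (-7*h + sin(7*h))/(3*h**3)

-343/18

Direct substitution gives 0/0.
Apply L'Hôpital: lim (7*cos(7*h) - 7)/(9*h^2), still 0/0.
Apply L'Hôpital: lim (-49*sin(7*h))/(18*h), still 0/0.
After 3 applications of L'Hôpital's rule the quotient is (-343*cos(7*h))/(18); substituting h = 0 gives -343/18.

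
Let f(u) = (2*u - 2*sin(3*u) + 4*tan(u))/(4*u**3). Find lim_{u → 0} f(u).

31/12

Substitution gives 0/0 (the numerator vanishes to order 3).
Expand each term to order u^3: the coefficient of u^3 in 4·tan(u) is 4/3 and in -2·sin(3u) is 9.
Lower-order terms cancel with the polynomial part, so the numerator is (31/3)·u^3 + o(u^3), and the limit is (31/3)/(4) = 31/12.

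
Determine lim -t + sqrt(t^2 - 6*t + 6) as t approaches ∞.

An ∞ − ∞ form. Rationalising with the conjugate, the difference becomes (-6t + 6) / (√(t^2 - 6*t + 6) + t).
For large t the denominator behaves like 2·t, so the quotient tends to -6/2 = -3.

-3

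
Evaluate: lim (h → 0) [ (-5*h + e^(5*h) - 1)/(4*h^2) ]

Direct substitution gives 0/0.
Apply L'Hôpital: lim (5*e^(5*h) - 5)/(8*h), still 0/0.
After 2 applications of L'Hôpital's rule the quotient is (25*e^(5*h))/(8); substituting h = 0 gives 25/8.

25/8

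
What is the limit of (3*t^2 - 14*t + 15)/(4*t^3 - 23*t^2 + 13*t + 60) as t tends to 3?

At t = 3 both the top and bottom vanish — a removable singularity. Factoring out (t - 3) from each leaves (3*t - 5)/(4*t^2 - 11*t - 20), which at t = 3 equals -4/17.

-4/17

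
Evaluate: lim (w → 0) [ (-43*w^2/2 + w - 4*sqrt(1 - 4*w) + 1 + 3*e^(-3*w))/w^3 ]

5/2

Substitution gives 0/0; apply L'Hôpital's rule 3 times.
After differentiating numerator and denominator 3 times the quotient is (-81*e^(-3*w) + 96/(1 - 4*w)^(5/2))/(6); at w = 0 this is 5/2.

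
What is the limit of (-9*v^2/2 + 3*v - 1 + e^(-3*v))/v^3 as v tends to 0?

-9/2

Direct substitution gives 0/0.
Apply L'Hôpital: lim (-9*v + 3 - 3*e^(-3*v))/(3*v^2), still 0/0.
Apply L'Hôpital: lim (-9 + 9*e^(-3*v))/(6*v), still 0/0.
After 3 applications of L'Hôpital's rule the quotient is (-27*e^(-3*v))/(6); substituting v = 0 gives -9/2.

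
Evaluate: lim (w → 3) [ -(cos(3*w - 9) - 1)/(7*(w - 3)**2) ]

Direct substitution gives 0/0.
Apply L'Hôpital: lim (-3*sin(3*w - 9))/(42 - 14*w), still 0/0.
After 2 applications of L'Hôpital's rule the quotient is (-9*cos(3*w - 9))/(-14); substituting w = 3 gives 9/14.

9/14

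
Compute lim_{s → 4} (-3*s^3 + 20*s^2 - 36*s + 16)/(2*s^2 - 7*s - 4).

-20/9

Since s = 4 makes numerator and denominator zero, (s - 4) divides both.
Cancelling it gives (-3*s^2 + 8*s - 4)/(2*s + 1); now plug in s = 4 to get -20/9.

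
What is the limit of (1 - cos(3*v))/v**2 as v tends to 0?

9/2

Substitution gives 0/0.
Use (1 − cos u)/u² → 1/2 with u = 3v: the limit is 3²/(2·1) = 9/2.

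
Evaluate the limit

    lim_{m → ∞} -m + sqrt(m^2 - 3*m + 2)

-3/2

This has the form ∞ − ∞. Multiply and divide by the conjugate √(m^2 - 3*m + 2) + m.
That gives (-3m + 2) / (√(m^2 - 3*m + 2) + m).
Divide numerator and denominator by m: the limit is -3/(2·1) = -3/2.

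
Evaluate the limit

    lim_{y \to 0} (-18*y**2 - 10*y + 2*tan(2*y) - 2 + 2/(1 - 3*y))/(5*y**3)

178/15

Substitution gives 0/0; apply L'Hôpital's rule 3 times.
After differentiating numerator and denominator 3 times the quotient is (96*tan(2*y)^2/cos(2*y)^2 + 32/cos(2*y)^2 + 324/(3*y - 1)^4)/(30); at y = 0 this is 178/15.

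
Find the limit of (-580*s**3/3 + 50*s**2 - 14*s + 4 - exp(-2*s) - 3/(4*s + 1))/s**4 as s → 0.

Substitution gives 0/0 (the numerator vanishes to order 4).
Expand each term to order s^4: the coefficient of s^4 in -3·1/(1 + 4s) is -768 and in −e^(-2s) is -2/3.
Lower-order terms cancel with the polynomial part, so the numerator is (-2306/3)·s^4 + o(s^4), and the limit is (-2306/3)/(1) = -2306/3.

-2306/3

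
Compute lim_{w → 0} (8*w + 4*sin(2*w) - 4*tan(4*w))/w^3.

Substitution gives 0/0 (the numerator vanishes to order 3).
Expand each term to order w^3: the coefficient of w^3 in -4·tan(4w) is -256/3 and in 4·sin(2w) is -16/3.
Lower-order terms cancel with the polynomial part, so the numerator is (-272/3)·w^3 + o(w^3), and the limit is (-272/3)/(1) = -272/3.

-272/3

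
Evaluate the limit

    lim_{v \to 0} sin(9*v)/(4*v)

9/4

Substitution gives 0/0.
Write it as (9/4)·sin(9v)/(9v); since sin(u)/u → 1, the limit is 9/4.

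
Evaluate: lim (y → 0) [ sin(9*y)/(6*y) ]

Substitution gives 0/0.
Write it as (9/6)·sin(9y)/(9y); since sin(u)/u → 1, the limit is 3/2.

3/2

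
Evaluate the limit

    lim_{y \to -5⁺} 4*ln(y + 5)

As y → -5⁺, y + 5 → 0⁺ and ln(y + 5) → −∞.
Multiplying by 4 gives -∞.

-∞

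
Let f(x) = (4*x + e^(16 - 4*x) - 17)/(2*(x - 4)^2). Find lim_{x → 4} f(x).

4

Direct substitution gives 0/0.
Apply L'Hôpital: lim (4 - 4*e^(16 - 4*x))/(4*x - 16), still 0/0.
After 2 applications of L'Hôpital's rule the quotient is (16*e^(16 - 4*x))/(4); substituting x = 4 gives 4.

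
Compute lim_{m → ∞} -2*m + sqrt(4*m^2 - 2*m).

This has the form ∞ − ∞. Multiply and divide by the conjugate √(4*m^2 - 2*m) + 2m.
That gives (-2m) / (√(4*m^2 - 2*m) + 2m).
Divide numerator and denominator by m: the limit is -2/(2·2) = -1/2.

-1/2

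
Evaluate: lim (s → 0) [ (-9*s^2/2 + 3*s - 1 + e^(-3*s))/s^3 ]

-9/2

Direct substitution gives 0/0.
Apply L'Hôpital: lim (-9*s + 3 - 3*e^(-3*s))/(3*s^2), still 0/0.
Apply L'Hôpital: lim (-9 + 9*e^(-3*s))/(6*s), still 0/0.
After 3 applications of L'Hôpital's rule the quotient is (-27*e^(-3*s))/(6); substituting s = 0 gives -9/2.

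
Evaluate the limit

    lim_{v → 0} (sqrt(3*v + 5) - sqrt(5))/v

3*√(5)/10

A 0/0 form; rationalise with √(5 + 3v) + √5. This collapses the numerator to 3v, leaving 3/(√(5 + 3v) + √5) → 3/(2√5) = 3*√(5)/10.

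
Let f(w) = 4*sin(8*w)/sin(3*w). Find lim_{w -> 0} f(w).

Substitution gives 0/0.
Divide numerator and denominator by w: sin(8w)/w → 8 and sin(3w)/w → 3, so the limit is 4·8/3 = 32/3.

32/3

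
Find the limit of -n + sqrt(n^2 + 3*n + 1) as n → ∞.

This has the form ∞ − ∞. Multiply and divide by the conjugate √(n^2 + 3*n + 1) + n.
That gives (3n + 1) / (√(n^2 + 3*n + 1) + n).
Divide numerator and denominator by n: the limit is 3/(2·1) = 3/2.

3/2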